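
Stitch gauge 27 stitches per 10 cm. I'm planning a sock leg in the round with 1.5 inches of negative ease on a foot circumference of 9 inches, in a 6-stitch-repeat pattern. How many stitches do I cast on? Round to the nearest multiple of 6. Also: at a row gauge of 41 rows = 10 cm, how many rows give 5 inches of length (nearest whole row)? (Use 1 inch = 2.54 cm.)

Cast on 54 stitches; work 52 rows.

Finished = 9 − 1.5 = 7.5 inches.
7.5 inches × 2.54 = 19.05 cm.
27/10 = 2.7 sts per cm; 19.05 × 2.7 = 51.44 sts.
Nearest multiple of 6 → 54.
5 inches = 12.70 cm; × 4.1 = 52.07 → 52 rows.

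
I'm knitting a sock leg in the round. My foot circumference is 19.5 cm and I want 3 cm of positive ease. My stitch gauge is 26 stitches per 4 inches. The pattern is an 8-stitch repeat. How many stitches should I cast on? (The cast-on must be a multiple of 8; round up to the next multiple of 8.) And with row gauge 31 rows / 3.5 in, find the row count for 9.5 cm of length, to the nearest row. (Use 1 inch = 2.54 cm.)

Finished = 19.5 + 3 = 22.5 cm.
22.5 cm × 1/2.54 = 8.86 inches.
26/4 = 6.5 sts per in; 8.86 × 6.5 = 57.58 sts.
Next multiple of 8 → 64.
9.5 cm = 3.74 inches; × 8.857 = 33.13 → 33 rows.

Cast on 64 stitches; work 33 rows.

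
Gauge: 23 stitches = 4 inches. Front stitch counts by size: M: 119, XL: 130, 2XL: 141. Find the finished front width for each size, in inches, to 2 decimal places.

M 20.70 inches; XL 22.61 inches; 2XL 24.52 inches.

23/4 = 5.75 sts per in.
M: 119 / 5.75 = 20.696 → 20.70 in.
XL: 130 / 5.75 = 22.609 → 22.61 in.
2XL: 141 / 5.75 = 24.522 → 24.52 in.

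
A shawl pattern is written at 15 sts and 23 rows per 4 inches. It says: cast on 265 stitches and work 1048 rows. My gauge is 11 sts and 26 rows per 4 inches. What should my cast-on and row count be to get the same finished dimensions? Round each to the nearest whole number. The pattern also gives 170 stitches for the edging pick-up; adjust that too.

Stitches: 265 × 11/15 = 194.33 → 194.
Rows: 1048 × 26/23 = 1184.70 → 1185.
edging pick-up: 170 × 11/15 = 124.67 → 125.

Cast on 194 stitches; work 1185 rows; edging pick-up 125 stitches.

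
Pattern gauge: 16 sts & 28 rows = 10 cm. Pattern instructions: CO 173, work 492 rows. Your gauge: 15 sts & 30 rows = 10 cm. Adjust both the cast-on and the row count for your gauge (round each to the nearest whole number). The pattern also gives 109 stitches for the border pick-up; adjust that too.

Cast on 162 stitches; work 527 rows; border pick-up 102 stitches.

Stitches: 173 × 15/16 = 162.19 → 162.
Rows: 492 × 30/28 = 527.14 → 527.
border pick-up: 109 × 15/16 = 102.19 → 102.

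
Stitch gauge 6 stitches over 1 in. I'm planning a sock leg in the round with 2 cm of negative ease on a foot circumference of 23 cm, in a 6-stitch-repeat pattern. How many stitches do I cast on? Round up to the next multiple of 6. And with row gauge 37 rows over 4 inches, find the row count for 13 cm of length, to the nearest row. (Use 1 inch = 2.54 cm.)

Finished = 23 − 2 = 21 cm.
21 cm × 1/2.54 = 8.27 inches.
6/1 = 6 sts per in; 8.27 × 6 = 49.61 sts.
Next multiple of 6 → 54.
13 cm = 5.12 inches; × 9.25 = 47.34 → 47 rows.

Cast on 54 stitches; work 47 rows.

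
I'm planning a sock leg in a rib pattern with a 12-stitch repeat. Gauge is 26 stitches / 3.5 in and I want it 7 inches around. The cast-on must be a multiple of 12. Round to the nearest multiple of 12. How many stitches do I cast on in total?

CO 48 sts.

26 / 3.5 = 7.429 sts per inch.
7 × 7.429 = 52.00 sts.
Nearest multiple of 12: 48.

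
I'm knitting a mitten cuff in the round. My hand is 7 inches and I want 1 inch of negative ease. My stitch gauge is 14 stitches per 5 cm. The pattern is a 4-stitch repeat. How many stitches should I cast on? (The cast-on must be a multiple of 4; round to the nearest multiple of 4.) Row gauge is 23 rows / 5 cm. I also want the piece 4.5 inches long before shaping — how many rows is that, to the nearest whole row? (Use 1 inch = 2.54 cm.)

Cast on 44 stitches; work 53 rows.

Finished = 7 − 1 = 6 inches.
6 inches × 2.54 = 15.24 cm.
14/5 = 2.8 sts per cm; 15.24 × 2.8 = 42.67 sts.
Nearest multiple of 4 → 44.
4.5 inches = 11.43 cm; × 4.6 = 52.58 → 53 rows.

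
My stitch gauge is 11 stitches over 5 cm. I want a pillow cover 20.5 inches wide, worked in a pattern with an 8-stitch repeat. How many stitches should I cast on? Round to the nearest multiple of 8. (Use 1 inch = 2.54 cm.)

Cast on 112 stitches.

20.5 in = 20.5 × 2.54 = 52.07 cm.
11 / 5 = 2.2 sts/cm.
52.07 × 2.2 = 114.55 sts.
→ 112.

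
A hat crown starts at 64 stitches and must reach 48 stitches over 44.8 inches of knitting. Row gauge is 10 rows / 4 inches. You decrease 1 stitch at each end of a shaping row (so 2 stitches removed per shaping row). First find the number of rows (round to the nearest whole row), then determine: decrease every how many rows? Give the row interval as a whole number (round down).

Rows = 44.8 × 2.5 = 112.0 → 112 rows.
Stitches to remove: 16 → 8 shaping rows (at 2 st each).
112 / 8 = 14.00 → every 14 rows.

Decrease every 14th row.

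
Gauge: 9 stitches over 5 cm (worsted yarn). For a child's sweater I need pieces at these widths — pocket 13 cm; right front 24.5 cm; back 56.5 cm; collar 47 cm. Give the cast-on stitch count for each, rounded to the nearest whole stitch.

pocket 23; right front 44; back 102; collar 85.

Rate = 9/5 = 1.8 sts per cm.
pocket: 13 × 1.8 = 23.40 → 23.
right front: 24.5 × 1.8 = 44.10 → 44.
back: 56.5 × 1.8 = 101.70 → 102.
collar: 47 × 1.8 = 84.60 → 85.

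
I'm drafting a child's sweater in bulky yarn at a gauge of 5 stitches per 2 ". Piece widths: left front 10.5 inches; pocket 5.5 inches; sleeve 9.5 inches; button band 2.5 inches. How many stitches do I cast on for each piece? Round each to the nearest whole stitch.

Rate = 5/2 = 2.5 sts per in.
left front: 10.5 × 2.5 = 26.25 → 26.
pocket: 5.5 × 2.5 = 13.75 → 14.
sleeve: 9.5 × 2.5 = 23.75 → 24.
button band: 2.5 × 2.5 = 6.25 → 6.

left front 26; pocket 14; sleeve 24; button band 6.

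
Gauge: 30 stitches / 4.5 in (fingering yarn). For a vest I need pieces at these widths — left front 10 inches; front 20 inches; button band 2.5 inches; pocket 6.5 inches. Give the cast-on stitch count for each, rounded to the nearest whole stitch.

left front 67; front 133; button band 17; pocket 43.

Rate = 30/4.5 = 6.667 sts per in.
left front: 10 × 6.667 = 66.67 → 67.
front: 20 × 6.667 = 133.33 → 133.
button band: 2.5 × 6.667 = 16.67 → 17.
pocket: 6.5 × 6.667 = 43.33 → 43.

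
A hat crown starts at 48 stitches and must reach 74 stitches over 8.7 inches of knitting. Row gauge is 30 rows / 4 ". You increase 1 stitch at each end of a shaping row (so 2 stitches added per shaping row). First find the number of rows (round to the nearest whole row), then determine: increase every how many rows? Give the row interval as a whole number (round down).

Rows = 8.7 × 7.5 = 65.2 → 65 rows.
Stitches to add: 26 → 13 shaping rows (at 2 st each).
65 / 13 = 5.00 → every 5 rows.

Increase every 5th row.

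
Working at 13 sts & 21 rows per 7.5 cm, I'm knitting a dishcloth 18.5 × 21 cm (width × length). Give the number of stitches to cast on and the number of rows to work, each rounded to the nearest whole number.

Stitch gauge = 13/7.5 = 1.733 sts/cm; 18.5 × 1.733 = 32.07 → 32 sts.
Row gauge = 21/7.5 = 2.8 rows/cm; 21 × 2.8 = 58.80 → 59 rows.

Cast on 32 stitches and work 59 rows.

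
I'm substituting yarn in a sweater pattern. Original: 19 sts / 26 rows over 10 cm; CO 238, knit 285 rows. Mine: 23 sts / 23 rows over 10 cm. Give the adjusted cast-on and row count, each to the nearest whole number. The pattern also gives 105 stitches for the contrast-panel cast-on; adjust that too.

Stitches: 238 × 23/19 = 288.11 → 288.
Rows: 285 × 23/26 = 252.12 → 252.
contrast-panel cast-on: 105 × 23/19 = 127.11 → 127.

Cast on 288 stitches; work 252 rows; contrast-panel cast-on 127 stitches.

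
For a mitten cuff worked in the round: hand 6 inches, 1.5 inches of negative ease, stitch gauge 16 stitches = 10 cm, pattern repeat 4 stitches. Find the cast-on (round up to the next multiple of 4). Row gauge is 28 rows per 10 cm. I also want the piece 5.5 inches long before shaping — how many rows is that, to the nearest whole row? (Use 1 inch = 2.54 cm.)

Cast on 20 stitches; work 39 rows.

Finished = 6 − 1.5 = 4.5 inches.
4.5 inches × 2.54 = 11.43 cm.
16/10 = 1.6 sts per cm; 11.43 × 1.6 = 18.29 sts.
Next multiple of 4 → 20.
5.5 inches = 13.97 cm; × 2.8 = 39.12 → 39 rows.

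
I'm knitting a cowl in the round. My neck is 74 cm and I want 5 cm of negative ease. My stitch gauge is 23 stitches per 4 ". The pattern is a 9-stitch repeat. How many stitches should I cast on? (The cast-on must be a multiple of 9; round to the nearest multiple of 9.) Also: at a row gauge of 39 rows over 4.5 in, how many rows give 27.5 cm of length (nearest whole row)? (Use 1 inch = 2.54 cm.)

Cast on 153 stitches; work 94 rows.

Finished = 74 − 5 = 69 cm.
69 cm × 1/2.54 = 27.17 inches.
23/4 = 5.75 sts per in; 27.17 × 5.75 = 156.20 sts.
Nearest multiple of 9 → 153.
27.5 cm = 10.83 inches; × 8.667 = 93.83 → 94 rows.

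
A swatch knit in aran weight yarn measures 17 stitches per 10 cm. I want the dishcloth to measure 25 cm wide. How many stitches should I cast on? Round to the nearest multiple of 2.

17 stitches / 10 cm = 1.7 stitches per cm.
25 × 1.7 = 42.50 stitches.
Round to nearest multiple of 2 → 42.

Cast on 42 stitches.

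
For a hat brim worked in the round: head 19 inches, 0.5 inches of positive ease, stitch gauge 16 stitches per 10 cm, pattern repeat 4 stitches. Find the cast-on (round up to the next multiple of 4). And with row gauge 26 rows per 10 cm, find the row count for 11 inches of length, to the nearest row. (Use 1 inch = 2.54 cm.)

Finished = 19 + 0.5 = 19.5 inches.
19.5 inches × 2.54 = 49.53 cm.
16/10 = 1.6 sts per cm; 49.53 × 1.6 = 79.25 sts.
Next multiple of 4 → 80.
11 inches = 27.94 cm; × 2.6 = 72.64 → 73 rows.

Cast on 80 stitches; work 73 rows.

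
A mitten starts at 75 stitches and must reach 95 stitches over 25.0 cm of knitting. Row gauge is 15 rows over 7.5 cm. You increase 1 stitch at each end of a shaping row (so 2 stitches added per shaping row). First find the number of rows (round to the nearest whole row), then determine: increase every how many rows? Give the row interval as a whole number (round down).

Rows = 25.0 × 2 = 50.0 → 50 rows.
Stitches to add: 20 → 10 shaping rows (at 2 st each).
50 / 10 = 5.00 → every 5 rows.

Increase every 5th row.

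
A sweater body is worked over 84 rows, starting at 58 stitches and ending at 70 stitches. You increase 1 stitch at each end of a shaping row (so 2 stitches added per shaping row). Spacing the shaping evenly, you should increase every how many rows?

Stitches to add: |70 − 58| = 12.
Shaping rows needed: 12 / 2 = 6.
84 rows / 6 = every 14 rows.

Increase every 14th row.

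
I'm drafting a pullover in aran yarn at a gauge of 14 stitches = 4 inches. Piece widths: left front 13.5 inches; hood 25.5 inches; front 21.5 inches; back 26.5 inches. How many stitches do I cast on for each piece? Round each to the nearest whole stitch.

left front 47; hood 89; front 75; back 93.

Rate = 14/4 = 3.5 sts per in.
left front: 13.5 × 3.5 = 47.25 → 47.
hood: 25.5 × 3.5 = 89.25 → 89.
front: 21.5 × 3.5 = 75.25 → 75.
back: 26.5 × 3.5 = 92.75 → 93.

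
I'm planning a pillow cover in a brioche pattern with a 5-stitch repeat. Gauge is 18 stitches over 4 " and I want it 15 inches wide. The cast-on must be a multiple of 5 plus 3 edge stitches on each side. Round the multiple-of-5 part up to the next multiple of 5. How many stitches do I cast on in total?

CO 71 sts.

18 / 4 = 4.5 sts per inch.
15 × 4.5 = 67.50 sts.
Less 6 edge sts → 61.50 for the repeat.
Next multiple of 5: 65.
Add back 6 edge sts → 71.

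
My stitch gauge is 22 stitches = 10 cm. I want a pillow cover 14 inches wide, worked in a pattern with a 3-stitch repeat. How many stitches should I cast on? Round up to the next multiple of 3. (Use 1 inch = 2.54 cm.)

14 in = 14 × 2.54 = 35.56 cm.
22 / 10 = 2.2 sts/cm.
35.56 × 2.2 = 78.23 sts.
→ 81.

CO 81 sts.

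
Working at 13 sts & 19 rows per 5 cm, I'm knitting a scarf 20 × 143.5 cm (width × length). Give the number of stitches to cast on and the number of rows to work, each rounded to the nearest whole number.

Cast on 52 stitches and work 545 rows.

Stitch gauge = 13/5 = 2.6 sts/cm; 20 × 2.6 = 52.00 → 52 sts.
Row gauge = 19/5 = 3.8 rows/cm; 143.5 × 3.8 = 545.30 → 545 rows.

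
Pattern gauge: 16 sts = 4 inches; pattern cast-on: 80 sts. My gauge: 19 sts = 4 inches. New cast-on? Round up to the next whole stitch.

Cast on 95 stitches.

Scale factor = 19 / 16 = 1.188.
80 × 19 / 16 = 95.00 sts.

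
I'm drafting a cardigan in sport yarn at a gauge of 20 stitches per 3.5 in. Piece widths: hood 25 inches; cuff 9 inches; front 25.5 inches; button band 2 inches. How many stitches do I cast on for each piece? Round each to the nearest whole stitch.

Rate = 20/3.5 = 5.714 sts per in.
hood: 25 × 5.714 = 142.86 → 143.
cuff: 9 × 5.714 = 51.43 → 51.
front: 25.5 × 5.714 = 145.71 → 146.
button band: 2 × 5.714 = 11.43 → 11.

hood 143; cuff 51; front 146; button band 11.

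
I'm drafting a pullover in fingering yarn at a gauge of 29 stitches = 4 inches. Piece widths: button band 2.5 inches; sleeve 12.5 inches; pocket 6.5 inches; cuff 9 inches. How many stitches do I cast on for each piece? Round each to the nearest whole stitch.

button band 18; sleeve 91; pocket 47; cuff 65.

Rate = 29/4 = 7.25 sts per in.
button band: 2.5 × 7.25 = 18.12 → 18.
sleeve: 12.5 × 7.25 = 90.62 → 91.
pocket: 6.5 × 7.25 = 47.12 → 47.
cuff: 9 × 7.25 = 65.25 → 65.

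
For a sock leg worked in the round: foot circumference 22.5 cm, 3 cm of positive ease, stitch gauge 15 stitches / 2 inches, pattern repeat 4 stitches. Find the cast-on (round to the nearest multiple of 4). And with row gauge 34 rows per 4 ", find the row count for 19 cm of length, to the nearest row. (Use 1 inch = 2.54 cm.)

Cast on 76 stitches; work 64 rows.

Finished = 22.5 + 3 = 25.5 cm.
25.5 cm × 1/2.54 = 10.04 inches.
15/2 = 7.5 sts per in; 10.04 × 7.5 = 75.30 sts.
Nearest multiple of 4 → 76.
19 cm = 7.48 inches; × 8.5 = 63.58 → 64 rows.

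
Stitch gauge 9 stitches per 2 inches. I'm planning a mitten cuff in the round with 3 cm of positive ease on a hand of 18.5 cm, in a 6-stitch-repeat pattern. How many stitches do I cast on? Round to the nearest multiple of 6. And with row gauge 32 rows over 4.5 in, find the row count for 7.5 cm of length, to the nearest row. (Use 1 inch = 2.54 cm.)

Cast on 36 stitches; work 21 rows.

Finished = 18.5 + 3 = 21.5 cm.
21.5 cm × 1/2.54 = 8.46 inches.
9/2 = 4.5 sts per in; 8.46 × 4.5 = 38.09 sts.
Nearest multiple of 6 → 36.
7.5 cm = 2.95 inches; × 7.111 = 21.00 → 21 rows.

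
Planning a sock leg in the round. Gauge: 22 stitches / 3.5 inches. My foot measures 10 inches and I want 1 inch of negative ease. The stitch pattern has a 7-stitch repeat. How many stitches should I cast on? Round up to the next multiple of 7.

Finished = 10 − 1 = 9 inches.
22 / 3.5 = 6.286 sts/in.
9 × 6.286 = 56.57 sts.
Next multiple of 7: 63.

63 stitches.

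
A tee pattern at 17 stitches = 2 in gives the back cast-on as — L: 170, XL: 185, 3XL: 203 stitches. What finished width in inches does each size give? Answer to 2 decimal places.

17/2 = 8.5 sts per in.
L: 170 / 8.5 = 20.000 → 20.00 in.
XL: 185 / 8.5 = 21.765 → 21.76 in.
3XL: 203 / 8.5 = 23.882 → 23.88 in.

L 20.00 inches; XL 21.76 inches; 3XL 23.88 inches.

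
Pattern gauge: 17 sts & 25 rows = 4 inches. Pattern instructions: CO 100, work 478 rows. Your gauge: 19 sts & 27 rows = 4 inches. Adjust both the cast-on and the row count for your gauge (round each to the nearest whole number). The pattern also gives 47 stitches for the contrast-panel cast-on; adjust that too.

Stitches: 100 × 19/17 = 111.76 → 112.
Rows: 478 × 27/25 = 516.24 → 516.
contrast-panel cast-on: 47 × 19/17 = 52.53 → 53.

Cast on 112 stitches; work 516 rows; contrast-panel cast-on 53 stitches.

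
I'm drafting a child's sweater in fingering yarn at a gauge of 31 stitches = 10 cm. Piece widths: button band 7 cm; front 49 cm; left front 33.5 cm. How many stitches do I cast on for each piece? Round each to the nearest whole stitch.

Rate = 31/10 = 3.1 sts per cm.
button band: 7 × 3.1 = 21.70 → 22.
front: 49 × 3.1 = 151.90 → 152.
left front: 33.5 × 3.1 = 103.85 → 104.

button band 22; front 152; left front 104.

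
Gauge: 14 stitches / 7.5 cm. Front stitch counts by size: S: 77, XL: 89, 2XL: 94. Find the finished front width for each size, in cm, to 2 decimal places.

S 41.25 cm; XL 47.68 cm; 2XL 50.36 cm.

14/7.5 = 1.867 sts per cm.
S: 77 / 1.867 = 41.250 → 41.25 cm.
XL: 89 / 1.867 = 47.679 → 47.68 cm.
2XL: 94 / 1.867 = 50.357 → 50.36 cm.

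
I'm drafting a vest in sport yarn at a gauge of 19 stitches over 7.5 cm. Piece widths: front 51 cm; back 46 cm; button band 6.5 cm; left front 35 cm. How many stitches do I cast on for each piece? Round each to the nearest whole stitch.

front 129; back 117; button band 16; left front 89.

Rate = 19/7.5 = 2.533 sts per cm.
front: 51 × 2.533 = 129.20 → 129.
back: 46 × 2.533 = 116.53 → 117.
button band: 6.5 × 2.533 = 16.47 → 16.
left front: 35 × 2.533 = 88.67 → 89.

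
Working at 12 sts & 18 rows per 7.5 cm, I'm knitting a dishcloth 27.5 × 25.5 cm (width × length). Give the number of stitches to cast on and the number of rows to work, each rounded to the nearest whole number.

Cast on 44 stitches and work 61 rows.

Stitch gauge = 12/7.5 = 1.6 sts/cm; 27.5 × 1.6 = 44.00 → 44 sts.
Row gauge = 18/7.5 = 2.4 rows/cm; 25.5 × 2.4 = 61.20 → 61 rows.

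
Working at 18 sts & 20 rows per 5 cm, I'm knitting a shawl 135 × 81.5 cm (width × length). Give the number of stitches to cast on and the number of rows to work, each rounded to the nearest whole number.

Stitch gauge = 18/5 = 3.6 sts/cm; 135 × 3.6 = 486.00 → 486 sts.
Row gauge = 20/5 = 4 rows/cm; 81.5 × 4 = 326.00 → 326 rows.

Cast on 486 stitches and work 326 rows.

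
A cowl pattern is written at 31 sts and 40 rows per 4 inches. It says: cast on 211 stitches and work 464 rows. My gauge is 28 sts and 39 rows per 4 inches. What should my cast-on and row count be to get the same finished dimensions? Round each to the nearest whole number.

Stitches: 211 × 28/31 = 190.58 → 191.
Rows: 464 × 39/40 = 452.40 → 452.

Cast on 191 stitches; work 452 rows.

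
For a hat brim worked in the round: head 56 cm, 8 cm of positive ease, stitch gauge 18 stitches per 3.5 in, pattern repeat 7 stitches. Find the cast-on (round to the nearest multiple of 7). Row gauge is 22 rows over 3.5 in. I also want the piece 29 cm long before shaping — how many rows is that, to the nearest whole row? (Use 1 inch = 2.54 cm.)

Finished = 56 + 8 = 64 cm.
64 cm × 1/2.54 = 25.20 inches.
18/3.5 = 5.143 sts per in; 25.20 × 5.143 = 129.58 sts.
Nearest multiple of 7 → 133.
29 cm = 11.42 inches; × 6.286 = 71.77 → 72 rows.

Cast on 133 stitches; work 72 rows.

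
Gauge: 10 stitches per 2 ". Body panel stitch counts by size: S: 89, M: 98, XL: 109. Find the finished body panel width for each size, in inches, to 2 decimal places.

S 17.80 inches; M 19.60 inches; XL 21.80 inches.

10/2 = 5 sts per in.
S: 89 / 5 = 17.800 → 17.80 in.
M: 98 / 5 = 19.600 → 19.60 in.
XL: 109 / 5 = 21.800 → 21.80 in.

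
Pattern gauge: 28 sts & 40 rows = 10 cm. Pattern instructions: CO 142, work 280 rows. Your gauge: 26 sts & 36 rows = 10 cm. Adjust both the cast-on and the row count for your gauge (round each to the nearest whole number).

Stitches: 142 × 26/28 = 131.86 → 132.
Rows: 280 × 36/40 = 252.00 → 252.

Cast on 132 stitches; work 252 rows.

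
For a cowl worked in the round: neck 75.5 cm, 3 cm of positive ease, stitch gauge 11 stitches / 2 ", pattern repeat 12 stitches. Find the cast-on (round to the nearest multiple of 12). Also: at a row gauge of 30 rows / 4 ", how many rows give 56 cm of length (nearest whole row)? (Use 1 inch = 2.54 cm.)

Cast on 168 stitches; work 165 rows.

Finished = 75.5 + 3 = 78.5 cm.
78.5 cm × 1/2.54 = 30.91 inches.
11/2 = 5.5 sts per in; 30.91 × 5.5 = 169.98 sts.
Nearest multiple of 12 → 168.
56 cm = 22.05 inches; × 7.5 = 165.35 → 165 rows.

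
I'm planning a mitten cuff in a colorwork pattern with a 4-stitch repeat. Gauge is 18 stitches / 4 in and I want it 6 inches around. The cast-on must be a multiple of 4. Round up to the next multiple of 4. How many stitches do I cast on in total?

CO 28 sts.

18 / 4 = 4.5 sts per inch.
6 × 4.5 = 27.00 sts.
Next multiple of 4: 28.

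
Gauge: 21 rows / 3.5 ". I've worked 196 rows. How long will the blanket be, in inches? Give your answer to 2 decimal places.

32.67 inches.

21 rows / 3.5 inch = 6 rows per inch.
196 / 6 = 32.667 inches.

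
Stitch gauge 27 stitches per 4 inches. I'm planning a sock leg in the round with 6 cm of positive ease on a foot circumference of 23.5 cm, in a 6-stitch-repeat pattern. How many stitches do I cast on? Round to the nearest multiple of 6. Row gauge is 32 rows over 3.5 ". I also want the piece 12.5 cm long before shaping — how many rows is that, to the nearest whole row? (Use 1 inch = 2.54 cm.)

Finished = 23.5 + 6 = 29.5 cm.
29.5 cm × 1/2.54 = 11.61 inches.
27/4 = 6.75 sts per in; 11.61 × 6.75 = 78.40 sts.
Nearest multiple of 6 → 78.
12.5 cm = 4.92 inches; × 9.143 = 44.99 → 45 rows.

Cast on 78 stitches; work 45 rows.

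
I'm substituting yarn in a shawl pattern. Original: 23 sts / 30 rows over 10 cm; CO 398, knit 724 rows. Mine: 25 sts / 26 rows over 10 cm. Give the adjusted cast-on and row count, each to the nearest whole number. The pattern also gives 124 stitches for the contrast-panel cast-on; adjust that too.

Stitches: 398 × 25/23 = 432.61 → 433.
Rows: 724 × 26/30 = 627.47 → 627.
contrast-panel cast-on: 124 × 25/23 = 134.78 → 135.

Cast on 433 stitches; work 627 rows; contrast-panel cast-on 135 stitches.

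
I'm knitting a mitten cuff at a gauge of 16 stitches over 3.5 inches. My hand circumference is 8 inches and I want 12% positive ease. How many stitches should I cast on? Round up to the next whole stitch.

Finished = 8 × 1.12 = 8.96 in.
16 / 3.5 = 4.571 sts per inch.
8.96 × 4.571 = 40.96 sts.
→ 41 sts.

CO 41 sts.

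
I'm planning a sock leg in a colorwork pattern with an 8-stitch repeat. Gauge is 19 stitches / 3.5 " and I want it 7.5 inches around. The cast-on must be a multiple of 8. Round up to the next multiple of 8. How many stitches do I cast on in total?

19 / 3.5 = 5.429 sts per inch.
7.5 × 5.429 = 40.71 sts.
Next multiple of 8: 48.

CO 48 sts.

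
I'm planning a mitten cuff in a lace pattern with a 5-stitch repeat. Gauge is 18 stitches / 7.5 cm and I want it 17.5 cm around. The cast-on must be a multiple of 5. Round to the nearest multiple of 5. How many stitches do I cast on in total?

18 / 7.5 = 2.4 sts per cm.
17.5 × 2.4 = 42.00 sts.
Nearest multiple of 5: 40.

Cast on 40 stitches.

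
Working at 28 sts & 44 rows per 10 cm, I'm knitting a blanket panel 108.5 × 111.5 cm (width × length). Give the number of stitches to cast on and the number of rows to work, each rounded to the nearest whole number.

Stitch gauge = 28/10 = 2.8 sts/cm; 108.5 × 2.8 = 303.80 → 304 sts.
Row gauge = 44/10 = 4.4 rows/cm; 111.5 × 4.4 = 490.60 → 491 rows.

Cast on 304 stitches and work 491 rows.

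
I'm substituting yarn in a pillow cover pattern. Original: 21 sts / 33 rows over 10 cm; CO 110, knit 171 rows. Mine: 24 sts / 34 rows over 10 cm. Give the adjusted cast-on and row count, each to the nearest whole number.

Cast on 126 stitches; work 176 rows.

Stitches: 110 × 24/21 = 125.71 → 126.
Rows: 171 × 34/33 = 176.18 → 176.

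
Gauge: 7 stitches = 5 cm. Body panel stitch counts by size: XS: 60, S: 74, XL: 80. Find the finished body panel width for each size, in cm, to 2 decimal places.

7/5 = 1.4 sts per cm.
XS: 60 / 1.4 = 42.857 → 42.86 cm.
S: 74 / 1.4 = 52.857 → 52.86 cm.
XL: 80 / 1.4 = 57.143 → 57.14 cm.

XS 42.86 cm; S 52.86 cm; XL 57.14 cm.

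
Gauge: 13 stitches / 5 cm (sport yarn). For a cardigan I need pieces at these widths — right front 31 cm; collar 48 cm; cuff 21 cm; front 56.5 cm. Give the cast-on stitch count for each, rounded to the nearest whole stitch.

right front 81; collar 125; cuff 55; front 147.

Rate = 13/5 = 2.6 sts per cm.
right front: 31 × 2.6 = 80.60 → 81.
collar: 48 × 2.6 = 124.80 → 125.
cuff: 21 × 2.6 = 54.60 → 55.
front: 56.5 × 2.6 = 146.90 → 147.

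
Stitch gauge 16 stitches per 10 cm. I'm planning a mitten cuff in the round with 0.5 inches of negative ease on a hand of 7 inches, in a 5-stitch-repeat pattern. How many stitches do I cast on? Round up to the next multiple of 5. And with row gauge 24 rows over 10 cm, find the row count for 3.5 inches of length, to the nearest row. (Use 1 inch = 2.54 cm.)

Cast on 30 stitches; work 21 rows.

Finished = 7 − 0.5 = 6.5 inches.
6.5 inches × 2.54 = 16.51 cm.
16/10 = 1.6 sts per cm; 16.51 × 1.6 = 26.42 sts.
Next multiple of 5 → 30.
3.5 inches = 8.89 cm; × 2.4 = 21.34 → 21 rows.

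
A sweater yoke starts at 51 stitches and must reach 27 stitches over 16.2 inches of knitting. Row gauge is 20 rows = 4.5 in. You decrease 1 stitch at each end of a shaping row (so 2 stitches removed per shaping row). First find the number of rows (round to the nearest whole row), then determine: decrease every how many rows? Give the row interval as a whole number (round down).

Decrease every 6th row.

Rows = 16.2 × 4.444 = 72.0 → 72 rows.
Stitches to remove: 24 → 12 shaping rows (at 2 st each).
72 / 12 = 6.00 → every 6 rows.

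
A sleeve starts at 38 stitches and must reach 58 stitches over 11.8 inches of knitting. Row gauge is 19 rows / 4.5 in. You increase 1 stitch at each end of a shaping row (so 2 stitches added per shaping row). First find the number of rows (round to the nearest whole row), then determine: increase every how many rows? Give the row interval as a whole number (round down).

Increase every 5th row.

Rows = 11.8 × 4.222 = 49.8 → 50 rows.
Stitches to add: 20 → 10 shaping rows (at 2 st each).
50 / 10 = 5.00 → every 5 rows.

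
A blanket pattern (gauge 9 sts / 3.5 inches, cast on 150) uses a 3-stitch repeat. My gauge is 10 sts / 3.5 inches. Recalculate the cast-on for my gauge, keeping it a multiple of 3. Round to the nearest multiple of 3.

150 × 10 / 9 = 166.67.
Nearest multiple of 3: 168.

CO 168 sts.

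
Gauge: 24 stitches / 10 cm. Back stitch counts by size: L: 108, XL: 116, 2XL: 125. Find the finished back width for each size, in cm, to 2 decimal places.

24/10 = 2.4 sts per cm.
L: 108 / 2.4 = 45.000 → 45.00 cm.
XL: 116 / 2.4 = 48.333 → 48.33 cm.
2XL: 125 / 2.4 = 52.083 → 52.08 cm.

L 45.00 cm; XL 48.33 cm; 2XL 52.08 cm.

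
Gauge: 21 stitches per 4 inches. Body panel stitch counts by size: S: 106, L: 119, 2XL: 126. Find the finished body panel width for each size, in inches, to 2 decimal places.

S 20.19 inches; L 22.67 inches; 2XL 24.00 inches.

21/4 = 5.25 sts per in.
S: 106 / 5.25 = 20.190 → 20.19 in.
L: 119 / 5.25 = 22.667 → 22.67 in.
2XL: 126 / 5.25 = 24.000 → 24.00 in.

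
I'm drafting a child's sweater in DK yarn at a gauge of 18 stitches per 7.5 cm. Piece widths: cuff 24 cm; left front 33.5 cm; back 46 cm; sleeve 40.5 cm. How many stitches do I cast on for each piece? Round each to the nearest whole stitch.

cuff 58; left front 80; back 110; sleeve 97.

Rate = 18/7.5 = 2.4 sts per cm.
cuff: 24 × 2.4 = 57.60 → 58.
left front: 33.5 × 2.4 = 80.40 → 80.
back: 46 × 2.4 = 110.40 → 110.
sleeve: 40.5 × 2.4 = 97.20 → 97.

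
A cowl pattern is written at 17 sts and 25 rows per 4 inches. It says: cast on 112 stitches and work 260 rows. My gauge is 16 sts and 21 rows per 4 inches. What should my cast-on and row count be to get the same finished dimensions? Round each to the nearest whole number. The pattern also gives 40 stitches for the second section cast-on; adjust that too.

Cast on 105 stitches; work 218 rows; second section cast-on 38 stitches.

Stitches: 112 × 16/17 = 105.41 → 105.
Rows: 260 × 21/25 = 218.40 → 218.
second section cast-on: 40 × 16/17 = 37.65 → 38.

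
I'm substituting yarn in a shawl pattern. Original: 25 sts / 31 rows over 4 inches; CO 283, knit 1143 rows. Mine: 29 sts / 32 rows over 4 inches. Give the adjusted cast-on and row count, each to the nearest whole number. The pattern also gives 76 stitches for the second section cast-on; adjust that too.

Stitches: 283 × 29/25 = 328.28 → 328.
Rows: 1143 × 32/31 = 1179.87 → 1180.
second section cast-on: 76 × 29/25 = 88.16 → 88.

Cast on 328 stitches; work 1180 rows; second section cast-on 88 stitches.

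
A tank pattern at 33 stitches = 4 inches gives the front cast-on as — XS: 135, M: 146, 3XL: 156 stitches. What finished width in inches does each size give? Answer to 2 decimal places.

XS 16.36 inches; M 17.70 inches; 3XL 18.91 inches.

33/4 = 8.25 sts per in.
XS: 135 / 8.25 = 16.364 → 16.36 in.
M: 146 / 8.25 = 17.697 → 17.70 in.
3XL: 156 / 8.25 = 18.909 → 18.91 in.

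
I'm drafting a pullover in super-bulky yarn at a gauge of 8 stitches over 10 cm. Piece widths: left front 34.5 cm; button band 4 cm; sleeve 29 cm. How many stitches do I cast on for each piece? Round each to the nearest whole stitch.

Rate = 8/10 = 0.8 sts per cm.
left front: 34.5 × 0.8 = 27.60 → 28.
button band: 4 × 0.8 = 3.20 → 3.
sleeve: 29 × 0.8 = 23.20 → 23.

left front 28; button band 3; sleeve 23.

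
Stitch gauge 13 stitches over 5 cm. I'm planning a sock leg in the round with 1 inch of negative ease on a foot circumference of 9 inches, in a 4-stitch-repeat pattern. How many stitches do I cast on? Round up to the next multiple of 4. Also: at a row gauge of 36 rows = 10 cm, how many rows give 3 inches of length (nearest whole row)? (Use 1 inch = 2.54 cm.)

Finished = 9 − 1 = 8 inches.
8 inches × 2.54 = 20.32 cm.
13/5 = 2.6 sts per cm; 20.32 × 2.6 = 52.83 sts.
Next multiple of 4 → 56.
3 inches = 7.62 cm; × 3.6 = 27.43 → 27 rows.

Cast on 56 stitches; work 27 rows.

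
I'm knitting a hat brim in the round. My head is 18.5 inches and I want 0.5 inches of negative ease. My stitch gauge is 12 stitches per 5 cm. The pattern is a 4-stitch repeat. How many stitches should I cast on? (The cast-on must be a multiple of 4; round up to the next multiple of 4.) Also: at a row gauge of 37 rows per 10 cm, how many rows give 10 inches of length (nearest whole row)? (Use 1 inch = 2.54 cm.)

Finished = 18.5 − 0.5 = 18 inches.
18 inches × 2.54 = 45.72 cm.
12/5 = 2.4 sts per cm; 45.72 × 2.4 = 109.73 sts.
Next multiple of 4 → 112.
10 inches = 25.40 cm; × 3.7 = 93.98 → 94 rows.

Cast on 112 stitches; work 94 rows.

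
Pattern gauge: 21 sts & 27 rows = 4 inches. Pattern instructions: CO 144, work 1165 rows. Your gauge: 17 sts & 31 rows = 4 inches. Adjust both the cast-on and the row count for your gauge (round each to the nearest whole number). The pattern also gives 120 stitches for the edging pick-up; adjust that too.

Cast on 117 stitches; work 1338 rows; edging pick-up 97 stitches.

Stitches: 144 × 17/21 = 116.57 → 117.
Rows: 1165 × 31/27 = 1337.59 → 1338.
edging pick-up: 120 × 17/21 = 97.14 → 97.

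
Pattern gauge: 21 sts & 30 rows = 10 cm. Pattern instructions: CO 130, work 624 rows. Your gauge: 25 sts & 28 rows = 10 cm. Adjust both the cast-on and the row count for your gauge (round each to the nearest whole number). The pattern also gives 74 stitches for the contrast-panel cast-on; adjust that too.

Stitches: 130 × 25/21 = 154.76 → 155.
Rows: 624 × 28/30 = 582.40 → 582.
contrast-panel cast-on: 74 × 25/21 = 88.10 → 88.

Cast on 155 stitches; work 582 rows; contrast-panel cast-on 88 stitches.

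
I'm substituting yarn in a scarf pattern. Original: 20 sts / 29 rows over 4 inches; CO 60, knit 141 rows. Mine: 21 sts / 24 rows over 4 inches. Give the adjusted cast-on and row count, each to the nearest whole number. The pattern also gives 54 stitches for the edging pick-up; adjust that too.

Stitches: 60 × 21/20 = 63.00 → 63.
Rows: 141 × 24/29 = 116.69 → 117.
edging pick-up: 54 × 21/20 = 56.70 → 57.

Cast on 63 stitches; work 117 rows; edging pick-up 57 stitches.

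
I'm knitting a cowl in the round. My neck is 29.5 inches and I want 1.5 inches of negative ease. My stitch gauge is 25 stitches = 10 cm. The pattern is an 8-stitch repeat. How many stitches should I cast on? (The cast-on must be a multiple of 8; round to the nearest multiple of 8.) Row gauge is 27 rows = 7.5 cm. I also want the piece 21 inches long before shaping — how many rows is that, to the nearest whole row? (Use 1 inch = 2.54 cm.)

Finished = 29.5 − 1.5 = 28 inches.
28 inches × 2.54 = 71.12 cm.
25/10 = 2.5 sts per cm; 71.12 × 2.5 = 177.80 sts.
Nearest multiple of 8 → 176.
21 inches = 53.34 cm; × 3.6 = 192.02 → 192 rows.

Cast on 176 stitches; work 192 rows.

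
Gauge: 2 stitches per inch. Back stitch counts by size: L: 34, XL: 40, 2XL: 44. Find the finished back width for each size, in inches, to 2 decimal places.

2/1 = 2 sts per in.
L: 34 / 2 = 17.000 → 17.00 in.
XL: 40 / 2 = 20.000 → 20.00 in.
2XL: 44 / 2 = 22.000 → 22.00 in.

L 17.00 inches; XL 20.00 inches; 2XL 22.00 inches.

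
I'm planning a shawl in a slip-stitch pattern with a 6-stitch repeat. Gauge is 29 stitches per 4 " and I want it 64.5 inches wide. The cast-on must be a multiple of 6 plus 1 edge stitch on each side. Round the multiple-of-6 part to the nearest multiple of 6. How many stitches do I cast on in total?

CO 470 sts.

29 / 4 = 7.25 sts per inch.
64.5 × 7.25 = 467.62 sts.
Less 2 edge sts → 465.62 for the repeat.
Nearest multiple of 6: 468.
Add back 2 edge sts → 470.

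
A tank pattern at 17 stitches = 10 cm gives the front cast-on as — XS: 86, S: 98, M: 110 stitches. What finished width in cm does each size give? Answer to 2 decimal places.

17/10 = 1.7 sts per cm.
XS: 86 / 1.7 = 50.588 → 50.59 cm.
S: 98 / 1.7 = 57.647 → 57.65 cm.
M: 110 / 1.7 = 64.706 → 64.71 cm.

XS 50.59 cm; S 57.65 cm; M 64.71 cm.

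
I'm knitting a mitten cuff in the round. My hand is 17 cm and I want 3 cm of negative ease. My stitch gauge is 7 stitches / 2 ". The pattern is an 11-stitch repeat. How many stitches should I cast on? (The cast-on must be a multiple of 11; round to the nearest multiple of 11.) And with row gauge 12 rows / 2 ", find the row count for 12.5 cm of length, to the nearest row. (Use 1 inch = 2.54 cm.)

Finished = 17 − 3 = 14 cm.
14 cm × 1/2.54 = 5.51 inches.
7/2 = 3.5 sts per in; 5.51 × 3.5 = 19.29 sts.
Nearest multiple of 11 → 22.
12.5 cm = 4.92 inches; × 6 = 29.53 → 30 rows.

Cast on 22 stitches; work 30 rows.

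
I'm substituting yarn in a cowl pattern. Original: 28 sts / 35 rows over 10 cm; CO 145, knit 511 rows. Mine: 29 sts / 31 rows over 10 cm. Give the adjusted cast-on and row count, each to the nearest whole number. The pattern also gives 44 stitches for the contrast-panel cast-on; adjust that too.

Cast on 150 stitches; work 453 rows; contrast-panel cast-on 46 stitches.

Stitches: 145 × 29/28 = 150.18 → 150.
Rows: 511 × 31/35 = 452.60 → 453.
contrast-panel cast-on: 44 × 29/28 = 45.57 → 46.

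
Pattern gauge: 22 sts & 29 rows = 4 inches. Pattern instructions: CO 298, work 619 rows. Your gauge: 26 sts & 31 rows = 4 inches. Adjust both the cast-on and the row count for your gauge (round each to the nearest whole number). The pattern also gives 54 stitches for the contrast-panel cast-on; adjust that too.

Cast on 352 stitches; work 662 rows; contrast-panel cast-on 64 stitches.

Stitches: 298 × 26/22 = 352.18 → 352.
Rows: 619 × 31/29 = 661.69 → 662.
contrast-panel cast-on: 54 × 26/22 = 63.82 → 64.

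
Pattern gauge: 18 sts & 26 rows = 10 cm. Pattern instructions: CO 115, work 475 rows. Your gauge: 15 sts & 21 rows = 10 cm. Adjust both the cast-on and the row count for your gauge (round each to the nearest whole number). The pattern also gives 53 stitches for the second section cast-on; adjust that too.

Stitches: 115 × 15/18 = 95.83 → 96.
Rows: 475 × 21/26 = 383.65 → 384.
second section cast-on: 53 × 15/18 = 44.17 → 44.

Cast on 96 stitches; work 384 rows; second section cast-on 44 stitches.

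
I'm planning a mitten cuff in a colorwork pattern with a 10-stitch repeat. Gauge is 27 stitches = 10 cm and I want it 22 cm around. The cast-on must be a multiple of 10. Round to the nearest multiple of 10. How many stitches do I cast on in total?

27 / 10 = 2.7 sts per cm.
22 × 2.7 = 59.40 sts.
Nearest multiple of 10: 60.

Cast on 60 stitches.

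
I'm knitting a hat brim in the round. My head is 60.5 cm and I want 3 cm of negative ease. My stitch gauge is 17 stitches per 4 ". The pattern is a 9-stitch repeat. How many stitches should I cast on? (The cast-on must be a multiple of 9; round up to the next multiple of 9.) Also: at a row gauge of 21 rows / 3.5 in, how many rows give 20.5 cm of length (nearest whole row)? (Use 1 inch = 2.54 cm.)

Finished = 60.5 − 3 = 57.5 cm.
57.5 cm × 1/2.54 = 22.64 inches.
17/4 = 4.25 sts per in; 22.64 × 4.25 = 96.21 sts.
Next multiple of 9 → 99.
20.5 cm = 8.07 inches; × 6 = 48.43 → 48 rows.

Cast on 99 stitches; work 48 rows.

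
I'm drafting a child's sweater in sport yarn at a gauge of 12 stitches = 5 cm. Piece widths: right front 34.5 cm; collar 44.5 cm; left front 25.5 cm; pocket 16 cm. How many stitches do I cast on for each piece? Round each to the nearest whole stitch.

right front 83; collar 107; left front 61; pocket 38.

Rate = 12/5 = 2.4 sts per cm.
right front: 34.5 × 2.4 = 82.80 → 83.
collar: 44.5 × 2.4 = 106.80 → 107.
left front: 25.5 × 2.4 = 61.20 → 61.
pocket: 16 × 2.4 = 38.40 → 38.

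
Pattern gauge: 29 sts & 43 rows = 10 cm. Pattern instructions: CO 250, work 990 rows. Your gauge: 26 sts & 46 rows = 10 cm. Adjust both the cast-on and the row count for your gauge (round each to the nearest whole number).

Stitches: 250 × 26/29 = 224.14 → 224.
Rows: 990 × 46/43 = 1059.07 → 1059.

Cast on 224 stitches; work 1059 rows.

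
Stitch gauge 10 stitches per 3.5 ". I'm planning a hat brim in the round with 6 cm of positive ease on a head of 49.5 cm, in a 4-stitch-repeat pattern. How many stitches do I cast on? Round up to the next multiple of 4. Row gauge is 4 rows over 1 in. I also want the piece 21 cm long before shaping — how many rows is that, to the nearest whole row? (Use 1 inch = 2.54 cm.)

Finished = 49.5 + 6 = 55.5 cm.
55.5 cm × 1/2.54 = 21.85 inches.
10/3.5 = 2.857 sts per in; 21.85 × 2.857 = 62.43 sts.
Next multiple of 4 → 64.
21 cm = 8.27 inches; × 4 = 33.07 → 33 rows.

Cast on 64 stitches; work 33 rows.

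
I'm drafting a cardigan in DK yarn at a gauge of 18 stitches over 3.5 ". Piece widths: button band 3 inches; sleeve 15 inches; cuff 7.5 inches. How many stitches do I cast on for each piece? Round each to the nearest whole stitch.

button band 15; sleeve 77; cuff 39.

Rate = 18/3.5 = 5.143 sts per in.
button band: 3 × 5.143 = 15.43 → 15.
sleeve: 15 × 5.143 = 77.14 → 77.
cuff: 7.5 × 5.143 = 38.57 → 39.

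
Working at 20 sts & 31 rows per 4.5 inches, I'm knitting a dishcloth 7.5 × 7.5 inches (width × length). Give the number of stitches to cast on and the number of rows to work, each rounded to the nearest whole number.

Stitch gauge = 20/4.5 = 4.444 sts/in; 7.5 × 4.444 = 33.33 → 33 sts.
Row gauge = 31/4.5 = 6.889 rows/in; 7.5 × 6.889 = 51.67 → 52 rows.

Cast on 33 stitches and work 52 rows.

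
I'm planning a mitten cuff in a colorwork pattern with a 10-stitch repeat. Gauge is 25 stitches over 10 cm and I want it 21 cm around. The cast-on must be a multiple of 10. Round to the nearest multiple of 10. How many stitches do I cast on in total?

50 stitches.

25 / 10 = 2.5 sts per cm.
21 × 2.5 = 52.50 sts.
Nearest multiple of 10: 50.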